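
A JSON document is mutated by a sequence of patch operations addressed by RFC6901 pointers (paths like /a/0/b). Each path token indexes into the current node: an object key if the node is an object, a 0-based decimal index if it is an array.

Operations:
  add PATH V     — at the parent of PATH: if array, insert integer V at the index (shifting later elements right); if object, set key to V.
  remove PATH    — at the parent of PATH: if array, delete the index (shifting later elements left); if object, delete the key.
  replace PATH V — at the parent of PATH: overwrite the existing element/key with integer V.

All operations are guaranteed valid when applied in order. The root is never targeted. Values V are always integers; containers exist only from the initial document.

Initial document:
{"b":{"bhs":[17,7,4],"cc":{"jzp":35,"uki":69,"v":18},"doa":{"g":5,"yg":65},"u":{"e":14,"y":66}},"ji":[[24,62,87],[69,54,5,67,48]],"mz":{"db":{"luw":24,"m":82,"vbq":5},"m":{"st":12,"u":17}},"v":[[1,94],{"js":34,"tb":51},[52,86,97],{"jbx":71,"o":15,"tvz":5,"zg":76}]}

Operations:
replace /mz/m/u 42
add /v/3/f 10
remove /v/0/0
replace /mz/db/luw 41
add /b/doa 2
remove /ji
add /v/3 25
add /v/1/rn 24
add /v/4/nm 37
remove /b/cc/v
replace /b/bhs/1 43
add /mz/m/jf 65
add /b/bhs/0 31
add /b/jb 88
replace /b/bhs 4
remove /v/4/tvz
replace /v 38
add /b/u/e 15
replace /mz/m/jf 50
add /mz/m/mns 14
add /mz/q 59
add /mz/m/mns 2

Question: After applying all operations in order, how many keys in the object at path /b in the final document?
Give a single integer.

Answer: 5

Derivation:
After op 1 (replace /mz/m/u 42): {"b":{"bhs":[17,7,4],"cc":{"jzp":35,"uki":69,"v":18},"doa":{"g":5,"yg":65},"u":{"e":14,"y":66}},"ji":[[24,62,87],[69,54,5,67,48]],"mz":{"db":{"luw":24,"m":82,"vbq":5},"m":{"st":12,"u":42}},"v":[[1,94],{"js":34,"tb":51},[52,86,97],{"jbx":71,"o":15,"tvz":5,"zg":76}]}
After op 2 (add /v/3/f 10): {"b":{"bhs":[17,7,4],"cc":{"jzp":35,"uki":69,"v":18},"doa":{"g":5,"yg":65},"u":{"e":14,"y":66}},"ji":[[24,62,87],[69,54,5,67,48]],"mz":{"db":{"luw":24,"m":82,"vbq":5},"m":{"st":12,"u":42}},"v":[[1,94],{"js":34,"tb":51},[52,86,97],{"f":10,"jbx":71,"o":15,"tvz":5,"zg":76}]}
After op 3 (remove /v/0/0): {"b":{"bhs":[17,7,4],"cc":{"jzp":35,"uki":69,"v":18},"doa":{"g":5,"yg":65},"u":{"e":14,"y":66}},"ji":[[24,62,87],[69,54,5,67,48]],"mz":{"db":{"luw":24,"m":82,"vbq":5},"m":{"st":12,"u":42}},"v":[[94],{"js":34,"tb":51},[52,86,97],{"f":10,"jbx":71,"o":15,"tvz":5,"zg":76}]}
After op 4 (replace /mz/db/luw 41): {"b":{"bhs":[17,7,4],"cc":{"jzp":35,"uki":69,"v":18},"doa":{"g":5,"yg":65},"u":{"e":14,"y":66}},"ji":[[24,62,87],[69,54,5,67,48]],"mz":{"db":{"luw":41,"m":82,"vbq":5},"m":{"st":12,"u":42}},"v":[[94],{"js":34,"tb":51},[52,86,97],{"f":10,"jbx":71,"o":15,"tvz":5,"zg":76}]}
After op 5 (add /b/doa 2): {"b":{"bhs":[17,7,4],"cc":{"jzp":35,"uki":69,"v":18},"doa":2,"u":{"e":14,"y":66}},"ji":[[24,62,87],[69,54,5,67,48]],"mz":{"db":{"luw":41,"m":82,"vbq":5},"m":{"st":12,"u":42}},"v":[[94],{"js":34,"tb":51},[52,86,97],{"f":10,"jbx":71,"o":15,"tvz":5,"zg":76}]}
After op 6 (remove /ji): {"b":{"bhs":[17,7,4],"cc":{"jzp":35,"uki":69,"v":18},"doa":2,"u":{"e":14,"y":66}},"mz":{"db":{"luw":41,"m":82,"vbq":5},"m":{"st":12,"u":42}},"v":[[94],{"js":34,"tb":51},[52,86,97],{"f":10,"jbx":71,"o":15,"tvz":5,"zg":76}]}
After op 7 (add /v/3 25): {"b":{"bhs":[17,7,4],"cc":{"jzp":35,"uki":69,"v":18},"doa":2,"u":{"e":14,"y":66}},"mz":{"db":{"luw":41,"m":82,"vbq":5},"m":{"st":12,"u":42}},"v":[[94],{"js":34,"tb":51},[52,86,97],25,{"f":10,"jbx":71,"o":15,"tvz":5,"zg":76}]}
After op 8 (add /v/1/rn 24): {"b":{"bhs":[17,7,4],"cc":{"jzp":35,"uki":69,"v":18},"doa":2,"u":{"e":14,"y":66}},"mz":{"db":{"luw":41,"m":82,"vbq":5},"m":{"st":12,"u":42}},"v":[[94],{"js":34,"rn":24,"tb":51},[52,86,97],25,{"f":10,"jbx":71,"o":15,"tvz":5,"zg":76}]}
After op 9 (add /v/4/nm 37): {"b":{"bhs":[17,7,4],"cc":{"jzp":35,"uki":69,"v":18},"doa":2,"u":{"e":14,"y":66}},"mz":{"db":{"luw":41,"m":82,"vbq":5},"m":{"st":12,"u":42}},"v":[[94],{"js":34,"rn":24,"tb":51},[52,86,97],25,{"f":10,"jbx":71,"nm":37,"o":15,"tvz":5,"zg":76}]}
After op 10 (remove /b/cc/v): {"b":{"bhs":[17,7,4],"cc":{"jzp":35,"uki":69},"doa":2,"u":{"e":14,"y":66}},"mz":{"db":{"luw":41,"m":82,"vbq":5},"m":{"st":12,"u":42}},"v":[[94],{"js":34,"rn":24,"tb":51},[52,86,97],25,{"f":10,"jbx":71,"nm":37,"o":15,"tvz":5,"zg":76}]}
After op 11 (replace /b/bhs/1 43): {"b":{"bhs":[17,43,4],"cc":{"jzp":35,"uki":69},"doa":2,"u":{"e":14,"y":66}},"mz":{"db":{"luw":41,"m":82,"vbq":5},"m":{"st":12,"u":42}},"v":[[94],{"js":34,"rn":24,"tb":51},[52,86,97],25,{"f":10,"jbx":71,"nm":37,"o":15,"tvz":5,"zg":76}]}
After op 12 (add /mz/m/jf 65): {"b":{"bhs":[17,43,4],"cc":{"jzp":35,"uki":69},"doa":2,"u":{"e":14,"y":66}},"mz":{"db":{"luw":41,"m":82,"vbq":5},"m":{"jf":65,"st":12,"u":42}},"v":[[94],{"js":34,"rn":24,"tb":51},[52,86,97],25,{"f":10,"jbx":71,"nm":37,"o":15,"tvz":5,"zg":76}]}
After op 13 (add /b/bhs/0 31): {"b":{"bhs":[31,17,43,4],"cc":{"jzp":35,"uki":69},"doa":2,"u":{"e":14,"y":66}},"mz":{"db":{"luw":41,"m":82,"vbq":5},"m":{"jf":65,"st":12,"u":42}},"v":[[94],{"js":34,"rn":24,"tb":51},[52,86,97],25,{"f":10,"jbx":71,"nm":37,"o":15,"tvz":5,"zg":76}]}
After op 14 (add /b/jb 88): {"b":{"bhs":[31,17,43,4],"cc":{"jzp":35,"uki":69},"doa":2,"jb":88,"u":{"e":14,"y":66}},"mz":{"db":{"luw":41,"m":82,"vbq":5},"m":{"jf":65,"st":12,"u":42}},"v":[[94],{"js":34,"rn":24,"tb":51},[52,86,97],25,{"f":10,"jbx":71,"nm":37,"o":15,"tvz":5,"zg":76}]}
After op 15 (replace /b/bhs 4): {"b":{"bhs":4,"cc":{"jzp":35,"uki":69},"doa":2,"jb":88,"u":{"e":14,"y":66}},"mz":{"db":{"luw":41,"m":82,"vbq":5},"m":{"jf":65,"st":12,"u":42}},"v":[[94],{"js":34,"rn":24,"tb":51},[52,86,97],25,{"f":10,"jbx":71,"nm":37,"o":15,"tvz":5,"zg":76}]}
After op 16 (remove /v/4/tvz): {"b":{"bhs":4,"cc":{"jzp":35,"uki":69},"doa":2,"jb":88,"u":{"e":14,"y":66}},"mz":{"db":{"luw":41,"m":82,"vbq":5},"m":{"jf":65,"st":12,"u":42}},"v":[[94],{"js":34,"rn":24,"tb":51},[52,86,97],25,{"f":10,"jbx":71,"nm":37,"o":15,"zg":76}]}
After op 17 (replace /v 38): {"b":{"bhs":4,"cc":{"jzp":35,"uki":69},"doa":2,"jb":88,"u":{"e":14,"y":66}},"mz":{"db":{"luw":41,"m":82,"vbq":5},"m":{"jf":65,"st":12,"u":42}},"v":38}
After op 18 (add /b/u/e 15): {"b":{"bhs":4,"cc":{"jzp":35,"uki":69},"doa":2,"jb":88,"u":{"e":15,"y":66}},"mz":{"db":{"luw":41,"m":82,"vbq":5},"m":{"jf":65,"st":12,"u":42}},"v":38}
After op 19 (replace /mz/m/jf 50): {"b":{"bhs":4,"cc":{"jzp":35,"uki":69},"doa":2,"jb":88,"u":{"e":15,"y":66}},"mz":{"db":{"luw":41,"m":82,"vbq":5},"m":{"jf":50,"st":12,"u":42}},"v":38}
After op 20 (add /mz/m/mns 14): {"b":{"bhs":4,"cc":{"jzp":35,"uki":69},"doa":2,"jb":88,"u":{"e":15,"y":66}},"mz":{"db":{"luw":41,"m":82,"vbq":5},"m":{"jf":50,"mns":14,"st":12,"u":42}},"v":38}
After op 21 (add /mz/q 59): {"b":{"bhs":4,"cc":{"jzp":35,"uki":69},"doa":2,"jb":88,"u":{"e":15,"y":66}},"mz":{"db":{"luw":41,"m":82,"vbq":5},"m":{"jf":50,"mns":14,"st":12,"u":42},"q":59},"v":38}
After op 22 (add /mz/m/mns 2): {"b":{"bhs":4,"cc":{"jzp":35,"uki":69},"doa":2,"jb":88,"u":{"e":15,"y":66}},"mz":{"db":{"luw":41,"m":82,"vbq":5},"m":{"jf":50,"mns":2,"st":12,"u":42},"q":59},"v":38}
Size at path /b: 5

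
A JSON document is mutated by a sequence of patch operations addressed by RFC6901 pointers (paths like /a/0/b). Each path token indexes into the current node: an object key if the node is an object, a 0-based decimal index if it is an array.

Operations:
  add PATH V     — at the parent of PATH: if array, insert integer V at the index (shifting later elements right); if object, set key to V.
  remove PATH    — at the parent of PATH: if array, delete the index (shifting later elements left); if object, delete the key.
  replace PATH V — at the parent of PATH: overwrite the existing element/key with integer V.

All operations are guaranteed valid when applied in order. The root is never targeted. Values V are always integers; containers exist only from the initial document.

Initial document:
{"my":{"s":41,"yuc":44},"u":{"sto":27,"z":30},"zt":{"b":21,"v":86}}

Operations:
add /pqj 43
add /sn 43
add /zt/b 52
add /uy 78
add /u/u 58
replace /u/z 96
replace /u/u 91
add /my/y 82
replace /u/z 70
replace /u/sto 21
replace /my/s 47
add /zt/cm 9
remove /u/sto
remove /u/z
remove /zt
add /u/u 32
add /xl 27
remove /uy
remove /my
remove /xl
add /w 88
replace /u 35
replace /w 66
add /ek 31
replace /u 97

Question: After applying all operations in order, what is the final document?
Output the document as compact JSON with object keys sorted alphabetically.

Answer: {"ek":31,"pqj":43,"sn":43,"u":97,"w":66}

Derivation:
After op 1 (add /pqj 43): {"my":{"s":41,"yuc":44},"pqj":43,"u":{"sto":27,"z":30},"zt":{"b":21,"v":86}}
After op 2 (add /sn 43): {"my":{"s":41,"yuc":44},"pqj":43,"sn":43,"u":{"sto":27,"z":30},"zt":{"b":21,"v":86}}
After op 3 (add /zt/b 52): {"my":{"s":41,"yuc":44},"pqj":43,"sn":43,"u":{"sto":27,"z":30},"zt":{"b":52,"v":86}}
After op 4 (add /uy 78): {"my":{"s":41,"yuc":44},"pqj":43,"sn":43,"u":{"sto":27,"z":30},"uy":78,"zt":{"b":52,"v":86}}
After op 5 (add /u/u 58): {"my":{"s":41,"yuc":44},"pqj":43,"sn":43,"u":{"sto":27,"u":58,"z":30},"uy":78,"zt":{"b":52,"v":86}}
After op 6 (replace /u/z 96): {"my":{"s":41,"yuc":44},"pqj":43,"sn":43,"u":{"sto":27,"u":58,"z":96},"uy":78,"zt":{"b":52,"v":86}}
After op 7 (replace /u/u 91): {"my":{"s":41,"yuc":44},"pqj":43,"sn":43,"u":{"sto":27,"u":91,"z":96},"uy":78,"zt":{"b":52,"v":86}}
After op 8 (add /my/y 82): {"my":{"s":41,"y":82,"yuc":44},"pqj":43,"sn":43,"u":{"sto":27,"u":91,"z":96},"uy":78,"zt":{"b":52,"v":86}}
After op 9 (replace /u/z 70): {"my":{"s":41,"y":82,"yuc":44},"pqj":43,"sn":43,"u":{"sto":27,"u":91,"z":70},"uy":78,"zt":{"b":52,"v":86}}
After op 10 (replace /u/sto 21): {"my":{"s":41,"y":82,"yuc":44},"pqj":43,"sn":43,"u":{"sto":21,"u":91,"z":70},"uy":78,"zt":{"b":52,"v":86}}
After op 11 (replace /my/s 47): {"my":{"s":47,"y":82,"yuc":44},"pqj":43,"sn":43,"u":{"sto":21,"u":91,"z":70},"uy":78,"zt":{"b":52,"v":86}}
After op 12 (add /zt/cm 9): {"my":{"s":47,"y":82,"yuc":44},"pqj":43,"sn":43,"u":{"sto":21,"u":91,"z":70},"uy":78,"zt":{"b":52,"cm":9,"v":86}}
After op 13 (remove /u/sto): {"my":{"s":47,"y":82,"yuc":44},"pqj":43,"sn":43,"u":{"u":91,"z":70},"uy":78,"zt":{"b":52,"cm":9,"v":86}}
After op 14 (remove /u/z): {"my":{"s":47,"y":82,"yuc":44},"pqj":43,"sn":43,"u":{"u":91},"uy":78,"zt":{"b":52,"cm":9,"v":86}}
After op 15 (remove /zt): {"my":{"s":47,"y":82,"yuc":44},"pqj":43,"sn":43,"u":{"u":91},"uy":78}
After op 16 (add /u/u 32): {"my":{"s":47,"y":82,"yuc":44},"pqj":43,"sn":43,"u":{"u":32},"uy":78}
After op 17 (add /xl 27): {"my":{"s":47,"y":82,"yuc":44},"pqj":43,"sn":43,"u":{"u":32},"uy":78,"xl":27}
After op 18 (remove /uy): {"my":{"s":47,"y":82,"yuc":44},"pqj":43,"sn":43,"u":{"u":32},"xl":27}
After op 19 (remove /my): {"pqj":43,"sn":43,"u":{"u":32},"xl":27}
After op 20 (remove /xl): {"pqj":43,"sn":43,"u":{"u":32}}
After op 21 (add /w 88): {"pqj":43,"sn":43,"u":{"u":32},"w":88}
After op 22 (replace /u 35): {"pqj":43,"sn":43,"u":35,"w":88}
After op 23 (replace /w 66): {"pqj":43,"sn":43,"u":35,"w":66}
After op 24 (add /ek 31): {"ek":31,"pqj":43,"sn":43,"u":35,"w":66}
After op 25 (replace /u 97): {"ek":31,"pqj":43,"sn":43,"u":97,"w":66}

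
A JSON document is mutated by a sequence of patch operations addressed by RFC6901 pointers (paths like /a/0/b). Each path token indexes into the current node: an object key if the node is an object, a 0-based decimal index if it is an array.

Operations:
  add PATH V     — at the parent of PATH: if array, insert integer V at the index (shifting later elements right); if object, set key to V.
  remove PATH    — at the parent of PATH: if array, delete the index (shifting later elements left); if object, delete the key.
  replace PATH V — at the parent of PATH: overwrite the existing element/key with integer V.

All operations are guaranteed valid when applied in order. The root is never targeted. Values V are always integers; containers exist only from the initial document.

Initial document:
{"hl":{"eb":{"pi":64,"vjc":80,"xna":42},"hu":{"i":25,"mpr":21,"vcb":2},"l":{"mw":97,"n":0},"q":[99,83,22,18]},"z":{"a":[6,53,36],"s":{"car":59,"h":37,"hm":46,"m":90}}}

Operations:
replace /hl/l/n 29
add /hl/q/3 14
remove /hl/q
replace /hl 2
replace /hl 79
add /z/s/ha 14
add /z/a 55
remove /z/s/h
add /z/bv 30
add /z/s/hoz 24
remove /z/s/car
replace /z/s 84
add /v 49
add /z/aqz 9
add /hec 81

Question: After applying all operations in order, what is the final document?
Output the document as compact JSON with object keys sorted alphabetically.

Answer: {"hec":81,"hl":79,"v":49,"z":{"a":55,"aqz":9,"bv":30,"s":84}}

Derivation:
After op 1 (replace /hl/l/n 29): {"hl":{"eb":{"pi":64,"vjc":80,"xna":42},"hu":{"i":25,"mpr":21,"vcb":2},"l":{"mw":97,"n":29},"q":[99,83,22,18]},"z":{"a":[6,53,36],"s":{"car":59,"h":37,"hm":46,"m":90}}}
After op 2 (add /hl/q/3 14): {"hl":{"eb":{"pi":64,"vjc":80,"xna":42},"hu":{"i":25,"mpr":21,"vcb":2},"l":{"mw":97,"n":29},"q":[99,83,22,14,18]},"z":{"a":[6,53,36],"s":{"car":59,"h":37,"hm":46,"m":90}}}
After op 3 (remove /hl/q): {"hl":{"eb":{"pi":64,"vjc":80,"xna":42},"hu":{"i":25,"mpr":21,"vcb":2},"l":{"mw":97,"n":29}},"z":{"a":[6,53,36],"s":{"car":59,"h":37,"hm":46,"m":90}}}
After op 4 (replace /hl 2): {"hl":2,"z":{"a":[6,53,36],"s":{"car":59,"h":37,"hm":46,"m":90}}}
After op 5 (replace /hl 79): {"hl":79,"z":{"a":[6,53,36],"s":{"car":59,"h":37,"hm":46,"m":90}}}
After op 6 (add /z/s/ha 14): {"hl":79,"z":{"a":[6,53,36],"s":{"car":59,"h":37,"ha":14,"hm":46,"m":90}}}
After op 7 (add /z/a 55): {"hl":79,"z":{"a":55,"s":{"car":59,"h":37,"ha":14,"hm":46,"m":90}}}
After op 8 (remove /z/s/h): {"hl":79,"z":{"a":55,"s":{"car":59,"ha":14,"hm":46,"m":90}}}
After op 9 (add /z/bv 30): {"hl":79,"z":{"a":55,"bv":30,"s":{"car":59,"ha":14,"hm":46,"m":90}}}
After op 10 (add /z/s/hoz 24): {"hl":79,"z":{"a":55,"bv":30,"s":{"car":59,"ha":14,"hm":46,"hoz":24,"m":90}}}
After op 11 (remove /z/s/car): {"hl":79,"z":{"a":55,"bv":30,"s":{"ha":14,"hm":46,"hoz":24,"m":90}}}
After op 12 (replace /z/s 84): {"hl":79,"z":{"a":55,"bv":30,"s":84}}
After op 13 (add /v 49): {"hl":79,"v":49,"z":{"a":55,"bv":30,"s":84}}
After op 14 (add /z/aqz 9): {"hl":79,"v":49,"z":{"a":55,"aqz":9,"bv":30,"s":84}}
After op 15 (add /hec 81): {"hec":81,"hl":79,"v":49,"z":{"a":55,"aqz":9,"bv":30,"s":84}}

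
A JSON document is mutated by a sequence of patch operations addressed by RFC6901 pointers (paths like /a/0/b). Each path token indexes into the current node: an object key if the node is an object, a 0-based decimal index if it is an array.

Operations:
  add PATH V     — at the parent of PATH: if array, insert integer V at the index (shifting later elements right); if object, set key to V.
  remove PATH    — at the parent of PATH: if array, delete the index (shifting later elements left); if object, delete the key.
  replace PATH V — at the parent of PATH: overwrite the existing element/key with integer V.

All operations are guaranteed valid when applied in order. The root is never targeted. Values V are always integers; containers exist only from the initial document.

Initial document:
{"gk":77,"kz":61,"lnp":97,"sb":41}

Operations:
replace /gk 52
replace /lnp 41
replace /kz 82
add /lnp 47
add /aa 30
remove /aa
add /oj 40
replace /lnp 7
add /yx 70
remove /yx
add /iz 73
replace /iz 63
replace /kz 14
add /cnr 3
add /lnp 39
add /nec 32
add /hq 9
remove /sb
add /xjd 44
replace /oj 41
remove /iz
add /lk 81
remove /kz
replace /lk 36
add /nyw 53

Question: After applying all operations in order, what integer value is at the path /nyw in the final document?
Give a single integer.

After op 1 (replace /gk 52): {"gk":52,"kz":61,"lnp":97,"sb":41}
After op 2 (replace /lnp 41): {"gk":52,"kz":61,"lnp":41,"sb":41}
After op 3 (replace /kz 82): {"gk":52,"kz":82,"lnp":41,"sb":41}
After op 4 (add /lnp 47): {"gk":52,"kz":82,"lnp":47,"sb":41}
After op 5 (add /aa 30): {"aa":30,"gk":52,"kz":82,"lnp":47,"sb":41}
After op 6 (remove /aa): {"gk":52,"kz":82,"lnp":47,"sb":41}
After op 7 (add /oj 40): {"gk":52,"kz":82,"lnp":47,"oj":40,"sb":41}
After op 8 (replace /lnp 7): {"gk":52,"kz":82,"lnp":7,"oj":40,"sb":41}
After op 9 (add /yx 70): {"gk":52,"kz":82,"lnp":7,"oj":40,"sb":41,"yx":70}
After op 10 (remove /yx): {"gk":52,"kz":82,"lnp":7,"oj":40,"sb":41}
After op 11 (add /iz 73): {"gk":52,"iz":73,"kz":82,"lnp":7,"oj":40,"sb":41}
After op 12 (replace /iz 63): {"gk":52,"iz":63,"kz":82,"lnp":7,"oj":40,"sb":41}
After op 13 (replace /kz 14): {"gk":52,"iz":63,"kz":14,"lnp":7,"oj":40,"sb":41}
After op 14 (add /cnr 3): {"cnr":3,"gk":52,"iz":63,"kz":14,"lnp":7,"oj":40,"sb":41}
After op 15 (add /lnp 39): {"cnr":3,"gk":52,"iz":63,"kz":14,"lnp":39,"oj":40,"sb":41}
After op 16 (add /nec 32): {"cnr":3,"gk":52,"iz":63,"kz":14,"lnp":39,"nec":32,"oj":40,"sb":41}
After op 17 (add /hq 9): {"cnr":3,"gk":52,"hq":9,"iz":63,"kz":14,"lnp":39,"nec":32,"oj":40,"sb":41}
After op 18 (remove /sb): {"cnr":3,"gk":52,"hq":9,"iz":63,"kz":14,"lnp":39,"nec":32,"oj":40}
After op 19 (add /xjd 44): {"cnr":3,"gk":52,"hq":9,"iz":63,"kz":14,"lnp":39,"nec":32,"oj":40,"xjd":44}
After op 20 (replace /oj 41): {"cnr":3,"gk":52,"hq":9,"iz":63,"kz":14,"lnp":39,"nec":32,"oj":41,"xjd":44}
After op 21 (remove /iz): {"cnr":3,"gk":52,"hq":9,"kz":14,"lnp":39,"nec":32,"oj":41,"xjd":44}
After op 22 (add /lk 81): {"cnr":3,"gk":52,"hq":9,"kz":14,"lk":81,"lnp":39,"nec":32,"oj":41,"xjd":44}
After op 23 (remove /kz): {"cnr":3,"gk":52,"hq":9,"lk":81,"lnp":39,"nec":32,"oj":41,"xjd":44}
After op 24 (replace /lk 36): {"cnr":3,"gk":52,"hq":9,"lk":36,"lnp":39,"nec":32,"oj":41,"xjd":44}
After op 25 (add /nyw 53): {"cnr":3,"gk":52,"hq":9,"lk":36,"lnp":39,"nec":32,"nyw":53,"oj":41,"xjd":44}
Value at /nyw: 53

Answer: 53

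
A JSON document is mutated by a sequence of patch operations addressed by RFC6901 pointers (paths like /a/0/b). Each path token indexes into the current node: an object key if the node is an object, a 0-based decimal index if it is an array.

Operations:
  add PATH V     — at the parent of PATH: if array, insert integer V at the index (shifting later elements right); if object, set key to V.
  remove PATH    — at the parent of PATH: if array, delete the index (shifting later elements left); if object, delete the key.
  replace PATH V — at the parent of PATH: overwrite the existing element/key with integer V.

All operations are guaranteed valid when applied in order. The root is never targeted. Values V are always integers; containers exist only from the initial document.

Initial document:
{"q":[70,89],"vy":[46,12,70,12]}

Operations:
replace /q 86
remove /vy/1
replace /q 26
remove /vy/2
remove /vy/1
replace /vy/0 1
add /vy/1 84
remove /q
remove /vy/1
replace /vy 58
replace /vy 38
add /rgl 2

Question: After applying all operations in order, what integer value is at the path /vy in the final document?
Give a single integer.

After op 1 (replace /q 86): {"q":86,"vy":[46,12,70,12]}
After op 2 (remove /vy/1): {"q":86,"vy":[46,70,12]}
After op 3 (replace /q 26): {"q":26,"vy":[46,70,12]}
After op 4 (remove /vy/2): {"q":26,"vy":[46,70]}
After op 5 (remove /vy/1): {"q":26,"vy":[46]}
After op 6 (replace /vy/0 1): {"q":26,"vy":[1]}
After op 7 (add /vy/1 84): {"q":26,"vy":[1,84]}
After op 8 (remove /q): {"vy":[1,84]}
After op 9 (remove /vy/1): {"vy":[1]}
After op 10 (replace /vy 58): {"vy":58}
After op 11 (replace /vy 38): {"vy":38}
After op 12 (add /rgl 2): {"rgl":2,"vy":38}
Value at /vy: 38

Answer: 38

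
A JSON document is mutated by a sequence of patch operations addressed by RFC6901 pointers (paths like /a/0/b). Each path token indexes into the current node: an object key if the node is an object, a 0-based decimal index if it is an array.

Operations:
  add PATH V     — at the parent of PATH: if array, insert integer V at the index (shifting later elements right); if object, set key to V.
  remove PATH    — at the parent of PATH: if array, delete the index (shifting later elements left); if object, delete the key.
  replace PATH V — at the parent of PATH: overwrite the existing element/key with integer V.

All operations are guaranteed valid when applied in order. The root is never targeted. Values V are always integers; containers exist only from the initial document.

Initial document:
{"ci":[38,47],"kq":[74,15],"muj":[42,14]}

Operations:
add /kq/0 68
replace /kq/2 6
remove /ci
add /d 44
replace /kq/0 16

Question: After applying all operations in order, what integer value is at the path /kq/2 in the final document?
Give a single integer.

Answer: 6

Derivation:
After op 1 (add /kq/0 68): {"ci":[38,47],"kq":[68,74,15],"muj":[42,14]}
After op 2 (replace /kq/2 6): {"ci":[38,47],"kq":[68,74,6],"muj":[42,14]}
After op 3 (remove /ci): {"kq":[68,74,6],"muj":[42,14]}
After op 4 (add /d 44): {"d":44,"kq":[68,74,6],"muj":[42,14]}
After op 5 (replace /kq/0 16): {"d":44,"kq":[16,74,6],"muj":[42,14]}
Value at /kq/2: 6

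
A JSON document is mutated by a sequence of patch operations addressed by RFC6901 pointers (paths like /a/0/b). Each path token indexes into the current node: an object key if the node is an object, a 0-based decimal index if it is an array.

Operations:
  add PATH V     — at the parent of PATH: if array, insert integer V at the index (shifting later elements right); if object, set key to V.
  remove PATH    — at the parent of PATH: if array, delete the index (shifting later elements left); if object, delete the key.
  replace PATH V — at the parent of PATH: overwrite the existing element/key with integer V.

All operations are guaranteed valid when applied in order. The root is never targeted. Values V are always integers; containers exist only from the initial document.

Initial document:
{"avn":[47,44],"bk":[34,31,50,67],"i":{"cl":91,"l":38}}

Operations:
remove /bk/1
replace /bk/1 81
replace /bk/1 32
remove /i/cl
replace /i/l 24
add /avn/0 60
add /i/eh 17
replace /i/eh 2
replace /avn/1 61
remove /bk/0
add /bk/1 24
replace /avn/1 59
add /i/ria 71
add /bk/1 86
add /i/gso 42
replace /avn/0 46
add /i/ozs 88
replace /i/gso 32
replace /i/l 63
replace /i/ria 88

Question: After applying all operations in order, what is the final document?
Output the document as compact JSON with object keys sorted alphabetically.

After op 1 (remove /bk/1): {"avn":[47,44],"bk":[34,50,67],"i":{"cl":91,"l":38}}
After op 2 (replace /bk/1 81): {"avn":[47,44],"bk":[34,81,67],"i":{"cl":91,"l":38}}
After op 3 (replace /bk/1 32): {"avn":[47,44],"bk":[34,32,67],"i":{"cl":91,"l":38}}
After op 4 (remove /i/cl): {"avn":[47,44],"bk":[34,32,67],"i":{"l":38}}
After op 5 (replace /i/l 24): {"avn":[47,44],"bk":[34,32,67],"i":{"l":24}}
After op 6 (add /avn/0 60): {"avn":[60,47,44],"bk":[34,32,67],"i":{"l":24}}
After op 7 (add /i/eh 17): {"avn":[60,47,44],"bk":[34,32,67],"i":{"eh":17,"l":24}}
After op 8 (replace /i/eh 2): {"avn":[60,47,44],"bk":[34,32,67],"i":{"eh":2,"l":24}}
After op 9 (replace /avn/1 61): {"avn":[60,61,44],"bk":[34,32,67],"i":{"eh":2,"l":24}}
After op 10 (remove /bk/0): {"avn":[60,61,44],"bk":[32,67],"i":{"eh":2,"l":24}}
After op 11 (add /bk/1 24): {"avn":[60,61,44],"bk":[32,24,67],"i":{"eh":2,"l":24}}
After op 12 (replace /avn/1 59): {"avn":[60,59,44],"bk":[32,24,67],"i":{"eh":2,"l":24}}
After op 13 (add /i/ria 71): {"avn":[60,59,44],"bk":[32,24,67],"i":{"eh":2,"l":24,"ria":71}}
After op 14 (add /bk/1 86): {"avn":[60,59,44],"bk":[32,86,24,67],"i":{"eh":2,"l":24,"ria":71}}
After op 15 (add /i/gso 42): {"avn":[60,59,44],"bk":[32,86,24,67],"i":{"eh":2,"gso":42,"l":24,"ria":71}}
After op 16 (replace /avn/0 46): {"avn":[46,59,44],"bk":[32,86,24,67],"i":{"eh":2,"gso":42,"l":24,"ria":71}}
After op 17 (add /i/ozs 88): {"avn":[46,59,44],"bk":[32,86,24,67],"i":{"eh":2,"gso":42,"l":24,"ozs":88,"ria":71}}
After op 18 (replace /i/gso 32): {"avn":[46,59,44],"bk":[32,86,24,67],"i":{"eh":2,"gso":32,"l":24,"ozs":88,"ria":71}}
After op 19 (replace /i/l 63): {"avn":[46,59,44],"bk":[32,86,24,67],"i":{"eh":2,"gso":32,"l":63,"ozs":88,"ria":71}}
After op 20 (replace /i/ria 88): {"avn":[46,59,44],"bk":[32,86,24,67],"i":{"eh":2,"gso":32,"l":63,"ozs":88,"ria":88}}

Answer: {"avn":[46,59,44],"bk":[32,86,24,67],"i":{"eh":2,"gso":32,"l":63,"ozs":88,"ria":88}}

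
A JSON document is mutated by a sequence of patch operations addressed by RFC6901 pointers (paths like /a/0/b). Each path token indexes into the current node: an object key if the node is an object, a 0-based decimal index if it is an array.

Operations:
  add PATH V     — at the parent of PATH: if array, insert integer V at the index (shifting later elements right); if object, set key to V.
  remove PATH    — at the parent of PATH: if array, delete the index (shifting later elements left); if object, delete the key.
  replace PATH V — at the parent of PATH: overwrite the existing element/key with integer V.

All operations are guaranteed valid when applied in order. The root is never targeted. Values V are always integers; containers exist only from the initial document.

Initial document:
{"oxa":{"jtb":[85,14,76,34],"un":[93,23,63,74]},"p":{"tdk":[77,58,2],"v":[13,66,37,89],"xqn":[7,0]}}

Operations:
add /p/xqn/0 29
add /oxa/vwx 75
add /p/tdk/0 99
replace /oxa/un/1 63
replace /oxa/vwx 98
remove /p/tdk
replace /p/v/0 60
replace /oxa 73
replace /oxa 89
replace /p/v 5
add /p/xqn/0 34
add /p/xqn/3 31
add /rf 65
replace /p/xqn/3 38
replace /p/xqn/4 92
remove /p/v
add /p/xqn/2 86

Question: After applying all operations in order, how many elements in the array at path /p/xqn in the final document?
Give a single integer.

Answer: 6

Derivation:
After op 1 (add /p/xqn/0 29): {"oxa":{"jtb":[85,14,76,34],"un":[93,23,63,74]},"p":{"tdk":[77,58,2],"v":[13,66,37,89],"xqn":[29,7,0]}}
After op 2 (add /oxa/vwx 75): {"oxa":{"jtb":[85,14,76,34],"un":[93,23,63,74],"vwx":75},"p":{"tdk":[77,58,2],"v":[13,66,37,89],"xqn":[29,7,0]}}
After op 3 (add /p/tdk/0 99): {"oxa":{"jtb":[85,14,76,34],"un":[93,23,63,74],"vwx":75},"p":{"tdk":[99,77,58,2],"v":[13,66,37,89],"xqn":[29,7,0]}}
After op 4 (replace /oxa/un/1 63): {"oxa":{"jtb":[85,14,76,34],"un":[93,63,63,74],"vwx":75},"p":{"tdk":[99,77,58,2],"v":[13,66,37,89],"xqn":[29,7,0]}}
After op 5 (replace /oxa/vwx 98): {"oxa":{"jtb":[85,14,76,34],"un":[93,63,63,74],"vwx":98},"p":{"tdk":[99,77,58,2],"v":[13,66,37,89],"xqn":[29,7,0]}}
After op 6 (remove /p/tdk): {"oxa":{"jtb":[85,14,76,34],"un":[93,63,63,74],"vwx":98},"p":{"v":[13,66,37,89],"xqn":[29,7,0]}}
After op 7 (replace /p/v/0 60): {"oxa":{"jtb":[85,14,76,34],"un":[93,63,63,74],"vwx":98},"p":{"v":[60,66,37,89],"xqn":[29,7,0]}}
After op 8 (replace /oxa 73): {"oxa":73,"p":{"v":[60,66,37,89],"xqn":[29,7,0]}}
After op 9 (replace /oxa 89): {"oxa":89,"p":{"v":[60,66,37,89],"xqn":[29,7,0]}}
After op 10 (replace /p/v 5): {"oxa":89,"p":{"v":5,"xqn":[29,7,0]}}
After op 11 (add /p/xqn/0 34): {"oxa":89,"p":{"v":5,"xqn":[34,29,7,0]}}
After op 12 (add /p/xqn/3 31): {"oxa":89,"p":{"v":5,"xqn":[34,29,7,31,0]}}
After op 13 (add /rf 65): {"oxa":89,"p":{"v":5,"xqn":[34,29,7,31,0]},"rf":65}
After op 14 (replace /p/xqn/3 38): {"oxa":89,"p":{"v":5,"xqn":[34,29,7,38,0]},"rf":65}
After op 15 (replace /p/xqn/4 92): {"oxa":89,"p":{"v":5,"xqn":[34,29,7,38,92]},"rf":65}
After op 16 (remove /p/v): {"oxa":89,"p":{"xqn":[34,29,7,38,92]},"rf":65}
After op 17 (add /p/xqn/2 86): {"oxa":89,"p":{"xqn":[34,29,86,7,38,92]},"rf":65}
Size at path /p/xqn: 6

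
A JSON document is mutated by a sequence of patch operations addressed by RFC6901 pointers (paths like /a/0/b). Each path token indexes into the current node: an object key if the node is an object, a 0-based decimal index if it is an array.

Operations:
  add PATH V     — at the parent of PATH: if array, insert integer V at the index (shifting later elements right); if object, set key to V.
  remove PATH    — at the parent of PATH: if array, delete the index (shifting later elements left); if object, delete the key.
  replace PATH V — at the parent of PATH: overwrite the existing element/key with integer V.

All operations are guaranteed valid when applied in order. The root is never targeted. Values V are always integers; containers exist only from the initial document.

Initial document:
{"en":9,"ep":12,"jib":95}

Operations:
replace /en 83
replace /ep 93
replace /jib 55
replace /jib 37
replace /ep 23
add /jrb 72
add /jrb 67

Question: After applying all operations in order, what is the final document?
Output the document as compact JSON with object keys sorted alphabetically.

Answer: {"en":83,"ep":23,"jib":37,"jrb":67}

Derivation:
After op 1 (replace /en 83): {"en":83,"ep":12,"jib":95}
After op 2 (replace /ep 93): {"en":83,"ep":93,"jib":95}
After op 3 (replace /jib 55): {"en":83,"ep":93,"jib":55}
After op 4 (replace /jib 37): {"en":83,"ep":93,"jib":37}
After op 5 (replace /ep 23): {"en":83,"ep":23,"jib":37}
After op 6 (add /jrb 72): {"en":83,"ep":23,"jib":37,"jrb":72}
After op 7 (add /jrb 67): {"en":83,"ep":23,"jib":37,"jrb":67}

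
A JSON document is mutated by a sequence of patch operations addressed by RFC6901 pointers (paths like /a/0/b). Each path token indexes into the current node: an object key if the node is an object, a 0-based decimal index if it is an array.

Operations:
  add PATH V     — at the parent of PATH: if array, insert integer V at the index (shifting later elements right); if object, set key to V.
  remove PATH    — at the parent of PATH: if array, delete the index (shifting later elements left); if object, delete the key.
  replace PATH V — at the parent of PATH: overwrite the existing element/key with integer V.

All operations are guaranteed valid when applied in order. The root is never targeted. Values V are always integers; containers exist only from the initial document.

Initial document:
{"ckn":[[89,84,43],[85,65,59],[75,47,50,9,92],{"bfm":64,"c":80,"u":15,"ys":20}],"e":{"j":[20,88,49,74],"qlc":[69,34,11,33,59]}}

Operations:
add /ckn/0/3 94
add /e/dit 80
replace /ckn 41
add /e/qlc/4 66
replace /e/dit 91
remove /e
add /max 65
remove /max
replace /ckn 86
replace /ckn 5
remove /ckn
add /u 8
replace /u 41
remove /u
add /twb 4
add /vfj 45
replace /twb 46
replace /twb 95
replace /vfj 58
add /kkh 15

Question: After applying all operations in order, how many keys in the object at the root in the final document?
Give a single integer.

Answer: 3

Derivation:
After op 1 (add /ckn/0/3 94): {"ckn":[[89,84,43,94],[85,65,59],[75,47,50,9,92],{"bfm":64,"c":80,"u":15,"ys":20}],"e":{"j":[20,88,49,74],"qlc":[69,34,11,33,59]}}
After op 2 (add /e/dit 80): {"ckn":[[89,84,43,94],[85,65,59],[75,47,50,9,92],{"bfm":64,"c":80,"u":15,"ys":20}],"e":{"dit":80,"j":[20,88,49,74],"qlc":[69,34,11,33,59]}}
After op 3 (replace /ckn 41): {"ckn":41,"e":{"dit":80,"j":[20,88,49,74],"qlc":[69,34,11,33,59]}}
After op 4 (add /e/qlc/4 66): {"ckn":41,"e":{"dit":80,"j":[20,88,49,74],"qlc":[69,34,11,33,66,59]}}
After op 5 (replace /e/dit 91): {"ckn":41,"e":{"dit":91,"j":[20,88,49,74],"qlc":[69,34,11,33,66,59]}}
After op 6 (remove /e): {"ckn":41}
After op 7 (add /max 65): {"ckn":41,"max":65}
After op 8 (remove /max): {"ckn":41}
After op 9 (replace /ckn 86): {"ckn":86}
After op 10 (replace /ckn 5): {"ckn":5}
After op 11 (remove /ckn): {}
After op 12 (add /u 8): {"u":8}
After op 13 (replace /u 41): {"u":41}
After op 14 (remove /u): {}
After op 15 (add /twb 4): {"twb":4}
After op 16 (add /vfj 45): {"twb":4,"vfj":45}
After op 17 (replace /twb 46): {"twb":46,"vfj":45}
After op 18 (replace /twb 95): {"twb":95,"vfj":45}
After op 19 (replace /vfj 58): {"twb":95,"vfj":58}
After op 20 (add /kkh 15): {"kkh":15,"twb":95,"vfj":58}
Size at the root: 3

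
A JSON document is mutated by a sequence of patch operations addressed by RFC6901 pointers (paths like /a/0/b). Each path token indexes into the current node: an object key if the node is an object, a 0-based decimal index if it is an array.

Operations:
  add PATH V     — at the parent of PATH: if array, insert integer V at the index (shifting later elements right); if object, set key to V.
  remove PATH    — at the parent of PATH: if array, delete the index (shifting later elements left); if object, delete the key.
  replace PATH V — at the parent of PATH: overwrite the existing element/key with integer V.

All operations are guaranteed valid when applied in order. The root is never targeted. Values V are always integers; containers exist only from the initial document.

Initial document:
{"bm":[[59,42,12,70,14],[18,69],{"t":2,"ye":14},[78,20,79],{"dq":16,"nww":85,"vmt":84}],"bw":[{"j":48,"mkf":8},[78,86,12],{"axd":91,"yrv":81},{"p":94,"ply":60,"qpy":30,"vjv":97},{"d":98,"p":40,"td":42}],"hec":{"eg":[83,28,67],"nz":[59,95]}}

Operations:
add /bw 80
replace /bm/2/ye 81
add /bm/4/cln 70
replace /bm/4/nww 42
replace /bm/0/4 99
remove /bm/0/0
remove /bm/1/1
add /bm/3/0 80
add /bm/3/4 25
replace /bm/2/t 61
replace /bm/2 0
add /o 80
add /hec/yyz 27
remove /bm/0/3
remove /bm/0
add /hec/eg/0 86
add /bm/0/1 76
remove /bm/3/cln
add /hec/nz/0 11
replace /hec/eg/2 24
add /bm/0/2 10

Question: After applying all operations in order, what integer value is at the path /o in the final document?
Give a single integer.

Answer: 80

Derivation:
After op 1 (add /bw 80): {"bm":[[59,42,12,70,14],[18,69],{"t":2,"ye":14},[78,20,79],{"dq":16,"nww":85,"vmt":84}],"bw":80,"hec":{"eg":[83,28,67],"nz":[59,95]}}
After op 2 (replace /bm/2/ye 81): {"bm":[[59,42,12,70,14],[18,69],{"t":2,"ye":81},[78,20,79],{"dq":16,"nww":85,"vmt":84}],"bw":80,"hec":{"eg":[83,28,67],"nz":[59,95]}}
After op 3 (add /bm/4/cln 70): {"bm":[[59,42,12,70,14],[18,69],{"t":2,"ye":81},[78,20,79],{"cln":70,"dq":16,"nww":85,"vmt":84}],"bw":80,"hec":{"eg":[83,28,67],"nz":[59,95]}}
After op 4 (replace /bm/4/nww 42): {"bm":[[59,42,12,70,14],[18,69],{"t":2,"ye":81},[78,20,79],{"cln":70,"dq":16,"nww":42,"vmt":84}],"bw":80,"hec":{"eg":[83,28,67],"nz":[59,95]}}
After op 5 (replace /bm/0/4 99): {"bm":[[59,42,12,70,99],[18,69],{"t":2,"ye":81},[78,20,79],{"cln":70,"dq":16,"nww":42,"vmt":84}],"bw":80,"hec":{"eg":[83,28,67],"nz":[59,95]}}
After op 6 (remove /bm/0/0): {"bm":[[42,12,70,99],[18,69],{"t":2,"ye":81},[78,20,79],{"cln":70,"dq":16,"nww":42,"vmt":84}],"bw":80,"hec":{"eg":[83,28,67],"nz":[59,95]}}
After op 7 (remove /bm/1/1): {"bm":[[42,12,70,99],[18],{"t":2,"ye":81},[78,20,79],{"cln":70,"dq":16,"nww":42,"vmt":84}],"bw":80,"hec":{"eg":[83,28,67],"nz":[59,95]}}
After op 8 (add /bm/3/0 80): {"bm":[[42,12,70,99],[18],{"t":2,"ye":81},[80,78,20,79],{"cln":70,"dq":16,"nww":42,"vmt":84}],"bw":80,"hec":{"eg":[83,28,67],"nz":[59,95]}}
After op 9 (add /bm/3/4 25): {"bm":[[42,12,70,99],[18],{"t":2,"ye":81},[80,78,20,79,25],{"cln":70,"dq":16,"nww":42,"vmt":84}],"bw":80,"hec":{"eg":[83,28,67],"nz":[59,95]}}
After op 10 (replace /bm/2/t 61): {"bm":[[42,12,70,99],[18],{"t":61,"ye":81},[80,78,20,79,25],{"cln":70,"dq":16,"nww":42,"vmt":84}],"bw":80,"hec":{"eg":[83,28,67],"nz":[59,95]}}
After op 11 (replace /bm/2 0): {"bm":[[42,12,70,99],[18],0,[80,78,20,79,25],{"cln":70,"dq":16,"nww":42,"vmt":84}],"bw":80,"hec":{"eg":[83,28,67],"nz":[59,95]}}
After op 12 (add /o 80): {"bm":[[42,12,70,99],[18],0,[80,78,20,79,25],{"cln":70,"dq":16,"nww":42,"vmt":84}],"bw":80,"hec":{"eg":[83,28,67],"nz":[59,95]},"o":80}
After op 13 (add /hec/yyz 27): {"bm":[[42,12,70,99],[18],0,[80,78,20,79,25],{"cln":70,"dq":16,"nww":42,"vmt":84}],"bw":80,"hec":{"eg":[83,28,67],"nz":[59,95],"yyz":27},"o":80}
After op 14 (remove /bm/0/3): {"bm":[[42,12,70],[18],0,[80,78,20,79,25],{"cln":70,"dq":16,"nww":42,"vmt":84}],"bw":80,"hec":{"eg":[83,28,67],"nz":[59,95],"yyz":27},"o":80}
After op 15 (remove /bm/0): {"bm":[[18],0,[80,78,20,79,25],{"cln":70,"dq":16,"nww":42,"vmt":84}],"bw":80,"hec":{"eg":[83,28,67],"nz":[59,95],"yyz":27},"o":80}
After op 16 (add /hec/eg/0 86): {"bm":[[18],0,[80,78,20,79,25],{"cln":70,"dq":16,"nww":42,"vmt":84}],"bw":80,"hec":{"eg":[86,83,28,67],"nz":[59,95],"yyz":27},"o":80}
After op 17 (add /bm/0/1 76): {"bm":[[18,76],0,[80,78,20,79,25],{"cln":70,"dq":16,"nww":42,"vmt":84}],"bw":80,"hec":{"eg":[86,83,28,67],"nz":[59,95],"yyz":27},"o":80}
After op 18 (remove /bm/3/cln): {"bm":[[18,76],0,[80,78,20,79,25],{"dq":16,"nww":42,"vmt":84}],"bw":80,"hec":{"eg":[86,83,28,67],"nz":[59,95],"yyz":27},"o":80}
After op 19 (add /hec/nz/0 11): {"bm":[[18,76],0,[80,78,20,79,25],{"dq":16,"nww":42,"vmt":84}],"bw":80,"hec":{"eg":[86,83,28,67],"nz":[11,59,95],"yyz":27},"o":80}
After op 20 (replace /hec/eg/2 24): {"bm":[[18,76],0,[80,78,20,79,25],{"dq":16,"nww":42,"vmt":84}],"bw":80,"hec":{"eg":[86,83,24,67],"nz":[11,59,95],"yyz":27},"o":80}
After op 21 (add /bm/0/2 10): {"bm":[[18,76,10],0,[80,78,20,79,25],{"dq":16,"nww":42,"vmt":84}],"bw":80,"hec":{"eg":[86,83,24,67],"nz":[11,59,95],"yyz":27},"o":80}
Value at /o: 80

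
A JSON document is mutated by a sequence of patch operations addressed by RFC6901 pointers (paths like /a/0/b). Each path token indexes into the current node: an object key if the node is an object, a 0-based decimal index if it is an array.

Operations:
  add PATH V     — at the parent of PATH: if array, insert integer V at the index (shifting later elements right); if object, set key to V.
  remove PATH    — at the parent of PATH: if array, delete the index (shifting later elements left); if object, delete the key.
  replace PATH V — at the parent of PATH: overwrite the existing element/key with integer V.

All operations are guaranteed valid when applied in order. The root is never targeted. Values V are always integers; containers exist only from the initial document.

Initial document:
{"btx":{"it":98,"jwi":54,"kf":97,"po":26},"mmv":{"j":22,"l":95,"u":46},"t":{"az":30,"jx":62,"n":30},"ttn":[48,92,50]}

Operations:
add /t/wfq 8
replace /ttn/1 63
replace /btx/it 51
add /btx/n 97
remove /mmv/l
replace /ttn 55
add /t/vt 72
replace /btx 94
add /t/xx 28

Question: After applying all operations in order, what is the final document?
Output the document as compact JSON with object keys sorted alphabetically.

Answer: {"btx":94,"mmv":{"j":22,"u":46},"t":{"az":30,"jx":62,"n":30,"vt":72,"wfq":8,"xx":28},"ttn":55}

Derivation:
After op 1 (add /t/wfq 8): {"btx":{"it":98,"jwi":54,"kf":97,"po":26},"mmv":{"j":22,"l":95,"u":46},"t":{"az":30,"jx":62,"n":30,"wfq":8},"ttn":[48,92,50]}
After op 2 (replace /ttn/1 63): {"btx":{"it":98,"jwi":54,"kf":97,"po":26},"mmv":{"j":22,"l":95,"u":46},"t":{"az":30,"jx":62,"n":30,"wfq":8},"ttn":[48,63,50]}
After op 3 (replace /btx/it 51): {"btx":{"it":51,"jwi":54,"kf":97,"po":26},"mmv":{"j":22,"l":95,"u":46},"t":{"az":30,"jx":62,"n":30,"wfq":8},"ttn":[48,63,50]}
After op 4 (add /btx/n 97): {"btx":{"it":51,"jwi":54,"kf":97,"n":97,"po":26},"mmv":{"j":22,"l":95,"u":46},"t":{"az":30,"jx":62,"n":30,"wfq":8},"ttn":[48,63,50]}
After op 5 (remove /mmv/l): {"btx":{"it":51,"jwi":54,"kf":97,"n":97,"po":26},"mmv":{"j":22,"u":46},"t":{"az":30,"jx":62,"n":30,"wfq":8},"ttn":[48,63,50]}
After op 6 (replace /ttn 55): {"btx":{"it":51,"jwi":54,"kf":97,"n":97,"po":26},"mmv":{"j":22,"u":46},"t":{"az":30,"jx":62,"n":30,"wfq":8},"ttn":55}
After op 7 (add /t/vt 72): {"btx":{"it":51,"jwi":54,"kf":97,"n":97,"po":26},"mmv":{"j":22,"u":46},"t":{"az":30,"jx":62,"n":30,"vt":72,"wfq":8},"ttn":55}
After op 8 (replace /btx 94): {"btx":94,"mmv":{"j":22,"u":46},"t":{"az":30,"jx":62,"n":30,"vt":72,"wfq":8},"ttn":55}
After op 9 (add /t/xx 28): {"btx":94,"mmv":{"j":22,"u":46},"t":{"az":30,"jx":62,"n":30,"vt":72,"wfq":8,"xx":28},"ttn":55}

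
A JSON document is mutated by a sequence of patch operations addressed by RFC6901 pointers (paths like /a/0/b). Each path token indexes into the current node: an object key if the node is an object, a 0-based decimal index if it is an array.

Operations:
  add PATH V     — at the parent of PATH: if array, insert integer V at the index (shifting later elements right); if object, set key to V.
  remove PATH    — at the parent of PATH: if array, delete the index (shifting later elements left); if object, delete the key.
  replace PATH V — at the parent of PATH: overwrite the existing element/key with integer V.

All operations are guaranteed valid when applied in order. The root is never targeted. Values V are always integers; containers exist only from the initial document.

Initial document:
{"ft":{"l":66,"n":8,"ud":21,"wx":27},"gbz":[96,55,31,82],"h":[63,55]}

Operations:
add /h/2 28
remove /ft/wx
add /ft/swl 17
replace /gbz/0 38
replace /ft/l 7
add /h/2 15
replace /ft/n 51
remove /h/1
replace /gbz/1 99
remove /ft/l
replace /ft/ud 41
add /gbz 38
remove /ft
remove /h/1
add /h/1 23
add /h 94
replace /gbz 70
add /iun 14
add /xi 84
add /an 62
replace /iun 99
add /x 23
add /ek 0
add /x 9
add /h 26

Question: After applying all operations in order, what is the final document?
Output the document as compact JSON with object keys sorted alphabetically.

After op 1 (add /h/2 28): {"ft":{"l":66,"n":8,"ud":21,"wx":27},"gbz":[96,55,31,82],"h":[63,55,28]}
After op 2 (remove /ft/wx): {"ft":{"l":66,"n":8,"ud":21},"gbz":[96,55,31,82],"h":[63,55,28]}
After op 3 (add /ft/swl 17): {"ft":{"l":66,"n":8,"swl":17,"ud":21},"gbz":[96,55,31,82],"h":[63,55,28]}
After op 4 (replace /gbz/0 38): {"ft":{"l":66,"n":8,"swl":17,"ud":21},"gbz":[38,55,31,82],"h":[63,55,28]}
After op 5 (replace /ft/l 7): {"ft":{"l":7,"n":8,"swl":17,"ud":21},"gbz":[38,55,31,82],"h":[63,55,28]}
After op 6 (add /h/2 15): {"ft":{"l":7,"n":8,"swl":17,"ud":21},"gbz":[38,55,31,82],"h":[63,55,15,28]}
After op 7 (replace /ft/n 51): {"ft":{"l":7,"n":51,"swl":17,"ud":21},"gbz":[38,55,31,82],"h":[63,55,15,28]}
After op 8 (remove /h/1): {"ft":{"l":7,"n":51,"swl":17,"ud":21},"gbz":[38,55,31,82],"h":[63,15,28]}
After op 9 (replace /gbz/1 99): {"ft":{"l":7,"n":51,"swl":17,"ud":21},"gbz":[38,99,31,82],"h":[63,15,28]}
After op 10 (remove /ft/l): {"ft":{"n":51,"swl":17,"ud":21},"gbz":[38,99,31,82],"h":[63,15,28]}
After op 11 (replace /ft/ud 41): {"ft":{"n":51,"swl":17,"ud":41},"gbz":[38,99,31,82],"h":[63,15,28]}
After op 12 (add /gbz 38): {"ft":{"n":51,"swl":17,"ud":41},"gbz":38,"h":[63,15,28]}
After op 13 (remove /ft): {"gbz":38,"h":[63,15,28]}
After op 14 (remove /h/1): {"gbz":38,"h":[63,28]}
After op 15 (add /h/1 23): {"gbz":38,"h":[63,23,28]}
After op 16 (add /h 94): {"gbz":38,"h":94}
After op 17 (replace /gbz 70): {"gbz":70,"h":94}
After op 18 (add /iun 14): {"gbz":70,"h":94,"iun":14}
After op 19 (add /xi 84): {"gbz":70,"h":94,"iun":14,"xi":84}
After op 20 (add /an 62): {"an":62,"gbz":70,"h":94,"iun":14,"xi":84}
After op 21 (replace /iun 99): {"an":62,"gbz":70,"h":94,"iun":99,"xi":84}
After op 22 (add /x 23): {"an":62,"gbz":70,"h":94,"iun":99,"x":23,"xi":84}
After op 23 (add /ek 0): {"an":62,"ek":0,"gbz":70,"h":94,"iun":99,"x":23,"xi":84}
After op 24 (add /x 9): {"an":62,"ek":0,"gbz":70,"h":94,"iun":99,"x":9,"xi":84}
After op 25 (add /h 26): {"an":62,"ek":0,"gbz":70,"h":26,"iun":99,"x":9,"xi":84}

Answer: {"an":62,"ek":0,"gbz":70,"h":26,"iun":99,"x":9,"xi":84}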